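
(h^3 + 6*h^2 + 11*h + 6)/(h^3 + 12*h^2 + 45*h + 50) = (h^2 + 4*h + 3)/(h^2 + 10*h + 25)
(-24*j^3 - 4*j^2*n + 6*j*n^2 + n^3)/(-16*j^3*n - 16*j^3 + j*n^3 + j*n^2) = (24*j^3 + 4*j^2*n - 6*j*n^2 - n^3)/(j*(16*j^2*n + 16*j^2 - n^3 - n^2))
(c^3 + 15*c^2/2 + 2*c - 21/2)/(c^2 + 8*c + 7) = (2*c^2 + c - 3)/(2*(c + 1))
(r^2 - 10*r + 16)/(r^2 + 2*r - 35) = (r^2 - 10*r + 16)/(r^2 + 2*r - 35)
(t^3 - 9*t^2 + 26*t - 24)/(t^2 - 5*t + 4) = (t^2 - 5*t + 6)/(t - 1)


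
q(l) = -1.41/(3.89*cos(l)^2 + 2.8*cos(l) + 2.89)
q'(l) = -1.41*(7.78*sin(l)*cos(l) + 2.8*sin(l))/(3.89*cos(l)^2 + 2.8*cos(l) + 2.89)^2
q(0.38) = -0.16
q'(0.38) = -0.07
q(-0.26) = -0.15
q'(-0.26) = 0.04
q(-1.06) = -0.27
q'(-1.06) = 0.30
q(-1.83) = -0.58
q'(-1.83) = 0.19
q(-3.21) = -0.36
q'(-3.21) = 0.03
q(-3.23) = -0.36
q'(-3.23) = 0.04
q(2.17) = -0.55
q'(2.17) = 0.28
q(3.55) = -0.39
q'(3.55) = -0.19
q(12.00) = -0.18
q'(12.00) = 0.11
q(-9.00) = -0.40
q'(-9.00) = -0.20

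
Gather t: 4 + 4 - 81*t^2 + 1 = 9 - 81*t^2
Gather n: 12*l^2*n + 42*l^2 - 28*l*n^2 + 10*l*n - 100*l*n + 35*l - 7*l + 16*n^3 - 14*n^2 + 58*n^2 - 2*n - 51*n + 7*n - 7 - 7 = 42*l^2 + 28*l + 16*n^3 + n^2*(44 - 28*l) + n*(12*l^2 - 90*l - 46) - 14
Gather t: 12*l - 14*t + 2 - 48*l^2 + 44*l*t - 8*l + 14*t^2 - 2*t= -48*l^2 + 4*l + 14*t^2 + t*(44*l - 16) + 2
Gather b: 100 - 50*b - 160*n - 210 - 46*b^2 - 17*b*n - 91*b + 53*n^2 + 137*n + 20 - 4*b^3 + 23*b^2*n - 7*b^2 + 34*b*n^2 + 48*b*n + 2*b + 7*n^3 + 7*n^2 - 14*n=-4*b^3 + b^2*(23*n - 53) + b*(34*n^2 + 31*n - 139) + 7*n^3 + 60*n^2 - 37*n - 90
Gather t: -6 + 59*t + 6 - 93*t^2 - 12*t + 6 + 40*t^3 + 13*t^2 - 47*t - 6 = 40*t^3 - 80*t^2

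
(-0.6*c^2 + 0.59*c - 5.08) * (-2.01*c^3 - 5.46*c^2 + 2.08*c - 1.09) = 1.206*c^5 + 2.0901*c^4 + 5.7414*c^3 + 29.618*c^2 - 11.2095*c + 5.5372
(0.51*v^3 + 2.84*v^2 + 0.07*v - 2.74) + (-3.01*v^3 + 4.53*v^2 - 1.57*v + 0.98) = -2.5*v^3 + 7.37*v^2 - 1.5*v - 1.76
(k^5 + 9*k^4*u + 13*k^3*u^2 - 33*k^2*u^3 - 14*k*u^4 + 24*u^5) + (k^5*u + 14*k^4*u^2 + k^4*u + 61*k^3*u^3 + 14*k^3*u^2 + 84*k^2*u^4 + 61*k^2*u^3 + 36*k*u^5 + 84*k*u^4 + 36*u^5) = k^5*u + k^5 + 14*k^4*u^2 + 10*k^4*u + 61*k^3*u^3 + 27*k^3*u^2 + 84*k^2*u^4 + 28*k^2*u^3 + 36*k*u^5 + 70*k*u^4 + 60*u^5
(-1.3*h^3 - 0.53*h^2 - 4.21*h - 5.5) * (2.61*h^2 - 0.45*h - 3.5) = -3.393*h^5 - 0.7983*h^4 - 6.1996*h^3 - 10.6055*h^2 + 17.21*h + 19.25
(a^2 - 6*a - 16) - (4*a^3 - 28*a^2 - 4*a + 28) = -4*a^3 + 29*a^2 - 2*a - 44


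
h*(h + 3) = h^2 + 3*h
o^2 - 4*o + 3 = (o - 3)*(o - 1)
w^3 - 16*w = w*(w - 4)*(w + 4)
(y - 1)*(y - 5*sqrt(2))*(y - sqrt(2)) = y^3 - 6*sqrt(2)*y^2 - y^2 + 6*sqrt(2)*y + 10*y - 10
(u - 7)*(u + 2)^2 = u^3 - 3*u^2 - 24*u - 28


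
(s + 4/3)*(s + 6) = s^2 + 22*s/3 + 8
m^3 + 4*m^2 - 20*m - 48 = (m - 4)*(m + 2)*(m + 6)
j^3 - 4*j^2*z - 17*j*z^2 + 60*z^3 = (j - 5*z)*(j - 3*z)*(j + 4*z)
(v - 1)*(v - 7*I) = v^2 - v - 7*I*v + 7*I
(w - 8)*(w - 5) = w^2 - 13*w + 40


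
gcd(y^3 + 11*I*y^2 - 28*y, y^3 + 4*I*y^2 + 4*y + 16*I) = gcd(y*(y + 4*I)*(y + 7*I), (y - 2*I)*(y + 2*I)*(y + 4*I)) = y + 4*I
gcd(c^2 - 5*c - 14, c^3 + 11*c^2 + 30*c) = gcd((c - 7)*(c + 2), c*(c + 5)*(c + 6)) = 1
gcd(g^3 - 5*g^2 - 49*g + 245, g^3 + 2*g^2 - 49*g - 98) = g^2 - 49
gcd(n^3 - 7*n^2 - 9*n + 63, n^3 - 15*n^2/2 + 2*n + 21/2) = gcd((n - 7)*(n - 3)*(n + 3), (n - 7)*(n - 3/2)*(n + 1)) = n - 7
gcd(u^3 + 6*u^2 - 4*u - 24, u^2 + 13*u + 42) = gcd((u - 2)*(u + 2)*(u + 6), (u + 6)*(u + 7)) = u + 6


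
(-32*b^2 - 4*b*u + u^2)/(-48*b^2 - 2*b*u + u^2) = (4*b + u)/(6*b + u)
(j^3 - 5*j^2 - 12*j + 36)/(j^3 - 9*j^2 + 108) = (j - 2)/(j - 6)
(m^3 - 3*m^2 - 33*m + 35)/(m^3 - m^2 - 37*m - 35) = (m - 1)/(m + 1)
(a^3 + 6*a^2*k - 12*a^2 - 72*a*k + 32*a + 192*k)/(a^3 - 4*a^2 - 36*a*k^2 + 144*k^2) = (a - 8)/(a - 6*k)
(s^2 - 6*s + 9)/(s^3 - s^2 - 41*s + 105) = (s - 3)/(s^2 + 2*s - 35)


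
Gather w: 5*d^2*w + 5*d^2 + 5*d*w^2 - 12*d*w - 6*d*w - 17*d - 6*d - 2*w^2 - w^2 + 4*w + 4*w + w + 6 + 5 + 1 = 5*d^2 - 23*d + w^2*(5*d - 3) + w*(5*d^2 - 18*d + 9) + 12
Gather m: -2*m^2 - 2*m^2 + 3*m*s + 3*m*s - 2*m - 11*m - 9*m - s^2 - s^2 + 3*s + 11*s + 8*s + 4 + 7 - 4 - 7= -4*m^2 + m*(6*s - 22) - 2*s^2 + 22*s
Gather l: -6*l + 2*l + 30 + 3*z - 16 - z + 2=-4*l + 2*z + 16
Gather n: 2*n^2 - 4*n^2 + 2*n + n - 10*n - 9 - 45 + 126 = -2*n^2 - 7*n + 72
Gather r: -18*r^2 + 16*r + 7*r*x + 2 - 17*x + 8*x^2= -18*r^2 + r*(7*x + 16) + 8*x^2 - 17*x + 2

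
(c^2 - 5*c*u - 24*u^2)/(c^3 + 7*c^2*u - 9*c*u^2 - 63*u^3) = (-c + 8*u)/(-c^2 - 4*c*u + 21*u^2)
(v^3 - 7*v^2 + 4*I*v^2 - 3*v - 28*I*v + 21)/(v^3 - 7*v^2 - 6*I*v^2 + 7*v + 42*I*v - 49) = (v + 3*I)/(v - 7*I)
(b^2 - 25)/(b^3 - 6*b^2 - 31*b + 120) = (b - 5)/(b^2 - 11*b + 24)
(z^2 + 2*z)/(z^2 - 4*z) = (z + 2)/(z - 4)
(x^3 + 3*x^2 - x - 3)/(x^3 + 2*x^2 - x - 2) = (x + 3)/(x + 2)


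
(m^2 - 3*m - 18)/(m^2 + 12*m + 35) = (m^2 - 3*m - 18)/(m^2 + 12*m + 35)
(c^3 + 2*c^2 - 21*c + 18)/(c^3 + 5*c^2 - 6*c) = (c - 3)/c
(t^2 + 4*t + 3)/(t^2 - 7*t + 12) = (t^2 + 4*t + 3)/(t^2 - 7*t + 12)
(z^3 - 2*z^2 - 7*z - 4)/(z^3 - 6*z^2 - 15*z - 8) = (z - 4)/(z - 8)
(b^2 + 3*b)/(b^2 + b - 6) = b/(b - 2)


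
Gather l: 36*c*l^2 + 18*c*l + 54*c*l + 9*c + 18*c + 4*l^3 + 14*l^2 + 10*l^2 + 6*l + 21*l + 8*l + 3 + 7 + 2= 27*c + 4*l^3 + l^2*(36*c + 24) + l*(72*c + 35) + 12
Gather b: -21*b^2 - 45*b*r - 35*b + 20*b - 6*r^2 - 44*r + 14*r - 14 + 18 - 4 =-21*b^2 + b*(-45*r - 15) - 6*r^2 - 30*r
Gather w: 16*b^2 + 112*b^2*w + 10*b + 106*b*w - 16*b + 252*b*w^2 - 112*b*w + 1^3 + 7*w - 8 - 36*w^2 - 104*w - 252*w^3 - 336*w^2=16*b^2 - 6*b - 252*w^3 + w^2*(252*b - 372) + w*(112*b^2 - 6*b - 97) - 7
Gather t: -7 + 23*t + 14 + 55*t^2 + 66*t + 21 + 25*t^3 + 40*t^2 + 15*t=25*t^3 + 95*t^2 + 104*t + 28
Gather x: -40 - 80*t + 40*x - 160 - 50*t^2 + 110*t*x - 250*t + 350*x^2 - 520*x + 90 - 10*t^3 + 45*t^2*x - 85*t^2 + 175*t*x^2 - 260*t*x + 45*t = -10*t^3 - 135*t^2 - 285*t + x^2*(175*t + 350) + x*(45*t^2 - 150*t - 480) - 110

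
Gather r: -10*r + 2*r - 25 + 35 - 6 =4 - 8*r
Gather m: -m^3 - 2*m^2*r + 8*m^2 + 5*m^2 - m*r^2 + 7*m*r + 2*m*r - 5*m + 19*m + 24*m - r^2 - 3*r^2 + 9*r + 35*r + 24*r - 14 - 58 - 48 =-m^3 + m^2*(13 - 2*r) + m*(-r^2 + 9*r + 38) - 4*r^2 + 68*r - 120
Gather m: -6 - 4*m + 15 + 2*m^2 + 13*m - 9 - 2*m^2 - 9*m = 0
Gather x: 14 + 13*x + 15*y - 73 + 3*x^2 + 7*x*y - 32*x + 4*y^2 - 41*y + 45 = 3*x^2 + x*(7*y - 19) + 4*y^2 - 26*y - 14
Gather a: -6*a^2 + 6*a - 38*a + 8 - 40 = -6*a^2 - 32*a - 32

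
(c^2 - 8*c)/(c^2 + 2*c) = (c - 8)/(c + 2)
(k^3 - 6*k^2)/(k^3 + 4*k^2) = (k - 6)/(k + 4)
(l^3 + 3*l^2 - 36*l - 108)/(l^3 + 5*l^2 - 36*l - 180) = (l + 3)/(l + 5)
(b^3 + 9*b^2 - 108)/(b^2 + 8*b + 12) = (b^2 + 3*b - 18)/(b + 2)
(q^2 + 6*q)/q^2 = (q + 6)/q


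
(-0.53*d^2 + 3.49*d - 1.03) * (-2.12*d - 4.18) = 1.1236*d^3 - 5.1834*d^2 - 12.4046*d + 4.3054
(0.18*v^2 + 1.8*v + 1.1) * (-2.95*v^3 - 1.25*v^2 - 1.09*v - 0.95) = -0.531*v^5 - 5.535*v^4 - 5.6912*v^3 - 3.508*v^2 - 2.909*v - 1.045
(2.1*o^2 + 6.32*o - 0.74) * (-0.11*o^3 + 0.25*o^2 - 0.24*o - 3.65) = -0.231*o^5 - 0.1702*o^4 + 1.1574*o^3 - 9.3668*o^2 - 22.8904*o + 2.701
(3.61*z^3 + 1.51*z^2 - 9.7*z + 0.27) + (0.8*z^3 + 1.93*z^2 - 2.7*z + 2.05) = 4.41*z^3 + 3.44*z^2 - 12.4*z + 2.32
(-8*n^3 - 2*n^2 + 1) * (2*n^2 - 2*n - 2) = -16*n^5 + 12*n^4 + 20*n^3 + 6*n^2 - 2*n - 2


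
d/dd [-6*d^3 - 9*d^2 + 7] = 18*d*(-d - 1)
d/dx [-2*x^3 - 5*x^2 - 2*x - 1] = -6*x^2 - 10*x - 2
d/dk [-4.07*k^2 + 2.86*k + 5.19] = 2.86 - 8.14*k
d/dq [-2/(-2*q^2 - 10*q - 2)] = (-2*q - 5)/(q^2 + 5*q + 1)^2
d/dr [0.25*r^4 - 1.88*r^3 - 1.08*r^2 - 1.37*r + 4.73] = 1.0*r^3 - 5.64*r^2 - 2.16*r - 1.37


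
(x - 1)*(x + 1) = x^2 - 1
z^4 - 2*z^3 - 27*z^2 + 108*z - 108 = (z - 3)^2*(z - 2)*(z + 6)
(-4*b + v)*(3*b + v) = -12*b^2 - b*v + v^2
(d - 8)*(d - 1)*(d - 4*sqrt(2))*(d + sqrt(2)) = d^4 - 9*d^3 - 3*sqrt(2)*d^3 + 27*sqrt(2)*d^2 - 24*sqrt(2)*d + 72*d - 64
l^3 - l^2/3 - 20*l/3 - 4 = (l - 3)*(l + 2/3)*(l + 2)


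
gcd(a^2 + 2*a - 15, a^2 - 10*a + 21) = a - 3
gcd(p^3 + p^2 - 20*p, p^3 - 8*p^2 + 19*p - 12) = p - 4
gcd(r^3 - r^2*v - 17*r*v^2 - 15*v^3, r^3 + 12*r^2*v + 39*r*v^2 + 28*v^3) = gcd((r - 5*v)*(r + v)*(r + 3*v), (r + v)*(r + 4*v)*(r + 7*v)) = r + v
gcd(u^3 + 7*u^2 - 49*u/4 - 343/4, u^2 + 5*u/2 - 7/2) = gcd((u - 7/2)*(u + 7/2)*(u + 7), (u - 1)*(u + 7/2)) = u + 7/2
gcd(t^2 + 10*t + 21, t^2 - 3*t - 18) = t + 3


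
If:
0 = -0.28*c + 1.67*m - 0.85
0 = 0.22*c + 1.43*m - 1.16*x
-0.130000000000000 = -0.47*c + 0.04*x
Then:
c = 0.34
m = 0.57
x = 0.76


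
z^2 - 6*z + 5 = (z - 5)*(z - 1)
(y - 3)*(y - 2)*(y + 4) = y^3 - y^2 - 14*y + 24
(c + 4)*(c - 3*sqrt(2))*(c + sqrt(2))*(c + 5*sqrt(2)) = c^4 + 4*c^3 + 3*sqrt(2)*c^3 - 26*c^2 + 12*sqrt(2)*c^2 - 104*c - 30*sqrt(2)*c - 120*sqrt(2)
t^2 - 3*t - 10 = (t - 5)*(t + 2)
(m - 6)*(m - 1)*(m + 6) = m^3 - m^2 - 36*m + 36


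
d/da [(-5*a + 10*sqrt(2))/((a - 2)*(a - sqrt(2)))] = 5*((a - 2)*(a - 2*sqrt(2)) - (a - 2)*(a - sqrt(2)) + (a - 2*sqrt(2))*(a - sqrt(2)))/((a - 2)^2*(a - sqrt(2))^2)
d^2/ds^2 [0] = 0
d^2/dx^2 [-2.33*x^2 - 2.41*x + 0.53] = -4.66000000000000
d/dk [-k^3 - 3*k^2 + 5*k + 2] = -3*k^2 - 6*k + 5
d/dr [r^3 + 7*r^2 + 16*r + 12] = 3*r^2 + 14*r + 16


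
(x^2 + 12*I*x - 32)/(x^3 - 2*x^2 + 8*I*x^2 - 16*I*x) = (x + 4*I)/(x*(x - 2))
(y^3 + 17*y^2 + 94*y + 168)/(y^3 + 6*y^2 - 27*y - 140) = (y + 6)/(y - 5)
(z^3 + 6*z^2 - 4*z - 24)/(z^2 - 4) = z + 6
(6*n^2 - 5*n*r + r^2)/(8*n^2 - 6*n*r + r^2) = (-3*n + r)/(-4*n + r)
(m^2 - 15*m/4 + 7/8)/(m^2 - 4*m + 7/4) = (4*m - 1)/(2*(2*m - 1))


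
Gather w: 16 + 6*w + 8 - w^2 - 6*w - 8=16 - w^2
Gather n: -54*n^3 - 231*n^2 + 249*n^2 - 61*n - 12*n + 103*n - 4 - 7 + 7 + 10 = -54*n^3 + 18*n^2 + 30*n + 6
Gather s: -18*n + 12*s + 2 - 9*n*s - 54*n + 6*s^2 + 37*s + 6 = -72*n + 6*s^2 + s*(49 - 9*n) + 8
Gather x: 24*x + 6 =24*x + 6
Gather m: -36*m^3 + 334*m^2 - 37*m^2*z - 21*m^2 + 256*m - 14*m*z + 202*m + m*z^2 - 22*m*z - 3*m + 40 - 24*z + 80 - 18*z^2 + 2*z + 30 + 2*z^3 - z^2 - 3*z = -36*m^3 + m^2*(313 - 37*z) + m*(z^2 - 36*z + 455) + 2*z^3 - 19*z^2 - 25*z + 150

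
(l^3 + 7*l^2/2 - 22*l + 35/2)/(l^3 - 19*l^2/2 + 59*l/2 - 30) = (l^2 + 6*l - 7)/(l^2 - 7*l + 12)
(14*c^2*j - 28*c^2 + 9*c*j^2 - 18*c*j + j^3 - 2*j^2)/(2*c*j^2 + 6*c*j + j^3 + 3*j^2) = (7*c*j - 14*c + j^2 - 2*j)/(j*(j + 3))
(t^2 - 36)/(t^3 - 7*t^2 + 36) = (t + 6)/(t^2 - t - 6)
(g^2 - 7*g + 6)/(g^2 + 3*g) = (g^2 - 7*g + 6)/(g*(g + 3))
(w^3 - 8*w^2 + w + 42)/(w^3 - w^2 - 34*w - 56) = (w - 3)/(w + 4)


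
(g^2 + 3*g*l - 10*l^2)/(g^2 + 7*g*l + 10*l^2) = (g - 2*l)/(g + 2*l)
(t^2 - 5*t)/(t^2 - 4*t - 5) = t/(t + 1)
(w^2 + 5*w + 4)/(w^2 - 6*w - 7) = (w + 4)/(w - 7)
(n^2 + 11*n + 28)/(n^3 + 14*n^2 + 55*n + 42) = (n + 4)/(n^2 + 7*n + 6)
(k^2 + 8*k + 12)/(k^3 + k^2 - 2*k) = (k + 6)/(k*(k - 1))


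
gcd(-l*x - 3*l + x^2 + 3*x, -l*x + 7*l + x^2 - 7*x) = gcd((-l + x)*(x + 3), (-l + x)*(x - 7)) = -l + x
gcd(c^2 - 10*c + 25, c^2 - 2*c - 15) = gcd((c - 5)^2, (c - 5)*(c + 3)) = c - 5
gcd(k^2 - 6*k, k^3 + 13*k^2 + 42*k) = k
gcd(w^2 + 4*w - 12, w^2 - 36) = w + 6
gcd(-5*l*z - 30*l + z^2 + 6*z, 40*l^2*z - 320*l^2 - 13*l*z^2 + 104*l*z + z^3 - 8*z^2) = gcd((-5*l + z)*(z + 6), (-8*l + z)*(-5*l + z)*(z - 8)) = -5*l + z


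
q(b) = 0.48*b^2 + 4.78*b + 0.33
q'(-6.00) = -0.98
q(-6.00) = -11.07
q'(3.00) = 7.66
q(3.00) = 18.99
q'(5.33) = 9.90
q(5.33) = 39.44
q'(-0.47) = 4.33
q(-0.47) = -1.81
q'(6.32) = 10.85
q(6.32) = 49.71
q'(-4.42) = 0.54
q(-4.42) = -11.42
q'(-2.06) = 2.80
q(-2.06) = -7.48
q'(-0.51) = 4.29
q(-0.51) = -1.98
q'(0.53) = 5.29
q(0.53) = 3.00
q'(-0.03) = 4.75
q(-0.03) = 0.19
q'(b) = 0.96*b + 4.78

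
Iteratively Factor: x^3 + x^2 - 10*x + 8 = (x - 2)*(x^2 + 3*x - 4) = (x - 2)*(x - 1)*(x + 4)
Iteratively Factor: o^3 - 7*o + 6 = (o + 3)*(o^2 - 3*o + 2) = (o - 1)*(o + 3)*(o - 2)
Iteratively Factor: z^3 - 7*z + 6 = (z - 2)*(z^2 + 2*z - 3) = (z - 2)*(z - 1)*(z + 3)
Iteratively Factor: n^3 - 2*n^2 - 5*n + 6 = (n - 3)*(n^2 + n - 2) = (n - 3)*(n - 1)*(n + 2)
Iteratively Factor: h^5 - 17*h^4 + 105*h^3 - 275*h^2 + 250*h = (h - 5)*(h^4 - 12*h^3 + 45*h^2 - 50*h) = (h - 5)^2*(h^3 - 7*h^2 + 10*h) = (h - 5)^3*(h^2 - 2*h) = h*(h - 5)^3*(h - 2)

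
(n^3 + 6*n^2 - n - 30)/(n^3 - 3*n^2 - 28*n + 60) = (n + 3)/(n - 6)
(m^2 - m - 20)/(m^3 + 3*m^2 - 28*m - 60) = (m + 4)/(m^2 + 8*m + 12)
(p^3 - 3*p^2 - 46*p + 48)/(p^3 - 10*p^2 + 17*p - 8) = (p + 6)/(p - 1)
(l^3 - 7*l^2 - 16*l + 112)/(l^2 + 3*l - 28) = (l^2 - 3*l - 28)/(l + 7)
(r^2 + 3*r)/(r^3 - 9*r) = 1/(r - 3)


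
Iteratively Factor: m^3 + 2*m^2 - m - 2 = (m - 1)*(m^2 + 3*m + 2) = (m - 1)*(m + 1)*(m + 2)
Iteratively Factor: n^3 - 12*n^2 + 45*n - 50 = (n - 5)*(n^2 - 7*n + 10) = (n - 5)^2*(n - 2)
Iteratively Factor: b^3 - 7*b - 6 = (b - 3)*(b^2 + 3*b + 2) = (b - 3)*(b + 2)*(b + 1)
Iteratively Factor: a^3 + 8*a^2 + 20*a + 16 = (a + 2)*(a^2 + 6*a + 8) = (a + 2)*(a + 4)*(a + 2)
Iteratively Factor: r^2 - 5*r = (r)*(r - 5)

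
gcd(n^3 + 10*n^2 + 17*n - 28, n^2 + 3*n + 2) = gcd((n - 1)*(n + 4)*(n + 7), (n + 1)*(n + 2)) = 1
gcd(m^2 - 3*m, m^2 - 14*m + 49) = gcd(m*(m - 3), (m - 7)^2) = 1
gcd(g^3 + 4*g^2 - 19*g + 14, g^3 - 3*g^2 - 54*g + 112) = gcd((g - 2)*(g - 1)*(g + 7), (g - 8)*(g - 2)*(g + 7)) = g^2 + 5*g - 14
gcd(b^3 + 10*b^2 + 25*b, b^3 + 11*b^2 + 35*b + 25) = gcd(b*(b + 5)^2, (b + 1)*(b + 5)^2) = b^2 + 10*b + 25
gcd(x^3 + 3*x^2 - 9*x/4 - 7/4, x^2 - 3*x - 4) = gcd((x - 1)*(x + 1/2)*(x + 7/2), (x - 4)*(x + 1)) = 1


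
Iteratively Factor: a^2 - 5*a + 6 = (a - 2)*(a - 3)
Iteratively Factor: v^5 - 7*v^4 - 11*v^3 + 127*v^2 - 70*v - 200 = (v - 5)*(v^4 - 2*v^3 - 21*v^2 + 22*v + 40) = (v - 5)*(v + 1)*(v^3 - 3*v^2 - 18*v + 40) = (v - 5)*(v - 2)*(v + 1)*(v^2 - v - 20) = (v - 5)^2*(v - 2)*(v + 1)*(v + 4)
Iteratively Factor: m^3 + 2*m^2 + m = (m + 1)*(m^2 + m) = m*(m + 1)*(m + 1)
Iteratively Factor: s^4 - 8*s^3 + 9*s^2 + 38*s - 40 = (s - 5)*(s^3 - 3*s^2 - 6*s + 8) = (s - 5)*(s - 1)*(s^2 - 2*s - 8) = (s - 5)*(s - 4)*(s - 1)*(s + 2)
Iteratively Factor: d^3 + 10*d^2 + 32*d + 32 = (d + 4)*(d^2 + 6*d + 8) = (d + 2)*(d + 4)*(d + 4)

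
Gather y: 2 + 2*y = 2*y + 2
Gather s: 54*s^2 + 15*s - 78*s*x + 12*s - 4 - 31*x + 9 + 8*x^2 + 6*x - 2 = 54*s^2 + s*(27 - 78*x) + 8*x^2 - 25*x + 3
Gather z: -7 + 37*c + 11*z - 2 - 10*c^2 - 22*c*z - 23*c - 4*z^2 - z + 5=-10*c^2 + 14*c - 4*z^2 + z*(10 - 22*c) - 4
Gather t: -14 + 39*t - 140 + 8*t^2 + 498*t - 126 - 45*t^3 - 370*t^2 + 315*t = -45*t^3 - 362*t^2 + 852*t - 280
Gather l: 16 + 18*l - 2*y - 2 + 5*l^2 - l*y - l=5*l^2 + l*(17 - y) - 2*y + 14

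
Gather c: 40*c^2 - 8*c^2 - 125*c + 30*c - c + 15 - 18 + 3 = 32*c^2 - 96*c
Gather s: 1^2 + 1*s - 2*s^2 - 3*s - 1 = -2*s^2 - 2*s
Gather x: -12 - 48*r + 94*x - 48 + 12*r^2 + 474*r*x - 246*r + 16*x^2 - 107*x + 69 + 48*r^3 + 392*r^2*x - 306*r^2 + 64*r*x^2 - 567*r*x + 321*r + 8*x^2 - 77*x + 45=48*r^3 - 294*r^2 + 27*r + x^2*(64*r + 24) + x*(392*r^2 - 93*r - 90) + 54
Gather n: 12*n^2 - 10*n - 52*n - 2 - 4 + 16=12*n^2 - 62*n + 10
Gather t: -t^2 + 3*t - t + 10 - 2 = -t^2 + 2*t + 8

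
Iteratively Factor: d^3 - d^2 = (d)*(d^2 - d) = d^2*(d - 1)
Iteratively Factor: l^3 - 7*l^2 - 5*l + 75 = (l - 5)*(l^2 - 2*l - 15) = (l - 5)*(l + 3)*(l - 5)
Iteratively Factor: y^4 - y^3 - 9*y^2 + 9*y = (y - 1)*(y^3 - 9*y) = y*(y - 1)*(y^2 - 9) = y*(y - 1)*(y + 3)*(y - 3)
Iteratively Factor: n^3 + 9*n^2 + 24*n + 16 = (n + 4)*(n^2 + 5*n + 4) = (n + 1)*(n + 4)*(n + 4)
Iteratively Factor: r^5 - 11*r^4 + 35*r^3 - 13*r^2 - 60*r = (r - 3)*(r^4 - 8*r^3 + 11*r^2 + 20*r) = r*(r - 3)*(r^3 - 8*r^2 + 11*r + 20) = r*(r - 4)*(r - 3)*(r^2 - 4*r - 5) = r*(r - 4)*(r - 3)*(r + 1)*(r - 5)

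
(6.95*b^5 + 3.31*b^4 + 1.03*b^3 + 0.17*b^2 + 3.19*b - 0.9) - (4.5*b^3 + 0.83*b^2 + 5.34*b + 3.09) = 6.95*b^5 + 3.31*b^4 - 3.47*b^3 - 0.66*b^2 - 2.15*b - 3.99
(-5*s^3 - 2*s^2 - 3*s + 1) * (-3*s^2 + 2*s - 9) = 15*s^5 - 4*s^4 + 50*s^3 + 9*s^2 + 29*s - 9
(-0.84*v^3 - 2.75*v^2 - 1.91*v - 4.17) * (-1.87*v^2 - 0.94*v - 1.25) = 1.5708*v^5 + 5.9321*v^4 + 7.2067*v^3 + 13.0308*v^2 + 6.3073*v + 5.2125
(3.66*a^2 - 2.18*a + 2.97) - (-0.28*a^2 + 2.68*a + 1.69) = 3.94*a^2 - 4.86*a + 1.28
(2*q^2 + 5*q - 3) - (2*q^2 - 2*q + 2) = 7*q - 5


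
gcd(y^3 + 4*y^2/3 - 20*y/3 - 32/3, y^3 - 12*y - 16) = y^2 + 4*y + 4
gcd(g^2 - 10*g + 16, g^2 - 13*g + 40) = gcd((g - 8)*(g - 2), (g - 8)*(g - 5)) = g - 8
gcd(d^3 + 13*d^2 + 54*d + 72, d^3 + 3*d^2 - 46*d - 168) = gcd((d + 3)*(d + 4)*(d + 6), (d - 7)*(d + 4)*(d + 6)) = d^2 + 10*d + 24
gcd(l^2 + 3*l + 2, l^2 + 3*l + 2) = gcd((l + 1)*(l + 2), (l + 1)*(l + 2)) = l^2 + 3*l + 2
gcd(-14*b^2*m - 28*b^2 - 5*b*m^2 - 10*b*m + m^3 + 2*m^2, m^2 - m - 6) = m + 2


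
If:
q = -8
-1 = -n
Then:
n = 1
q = -8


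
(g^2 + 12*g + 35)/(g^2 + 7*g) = (g + 5)/g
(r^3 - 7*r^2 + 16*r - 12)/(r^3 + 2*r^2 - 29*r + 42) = (r - 2)/(r + 7)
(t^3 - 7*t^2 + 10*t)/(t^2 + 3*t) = (t^2 - 7*t + 10)/(t + 3)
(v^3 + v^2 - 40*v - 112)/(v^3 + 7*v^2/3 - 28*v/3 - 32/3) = 3*(v^2 - 3*v - 28)/(3*v^2 - 5*v - 8)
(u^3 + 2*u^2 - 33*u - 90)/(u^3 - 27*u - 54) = (u + 5)/(u + 3)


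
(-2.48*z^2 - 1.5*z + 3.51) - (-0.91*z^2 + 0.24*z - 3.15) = -1.57*z^2 - 1.74*z + 6.66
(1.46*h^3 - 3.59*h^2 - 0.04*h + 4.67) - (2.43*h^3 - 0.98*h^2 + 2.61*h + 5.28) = -0.97*h^3 - 2.61*h^2 - 2.65*h - 0.61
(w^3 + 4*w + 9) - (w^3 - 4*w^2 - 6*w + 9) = 4*w^2 + 10*w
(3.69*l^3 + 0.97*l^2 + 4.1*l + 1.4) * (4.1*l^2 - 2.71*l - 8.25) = 15.129*l^5 - 6.0229*l^4 - 16.2612*l^3 - 13.3735*l^2 - 37.619*l - 11.55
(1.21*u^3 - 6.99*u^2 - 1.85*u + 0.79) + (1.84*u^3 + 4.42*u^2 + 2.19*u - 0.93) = 3.05*u^3 - 2.57*u^2 + 0.34*u - 0.14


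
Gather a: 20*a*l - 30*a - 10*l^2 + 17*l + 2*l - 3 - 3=a*(20*l - 30) - 10*l^2 + 19*l - 6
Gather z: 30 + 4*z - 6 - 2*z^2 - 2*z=-2*z^2 + 2*z + 24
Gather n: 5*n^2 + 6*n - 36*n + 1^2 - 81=5*n^2 - 30*n - 80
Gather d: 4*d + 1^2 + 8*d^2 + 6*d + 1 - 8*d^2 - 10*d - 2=0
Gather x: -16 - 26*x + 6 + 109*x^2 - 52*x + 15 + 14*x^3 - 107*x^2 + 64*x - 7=14*x^3 + 2*x^2 - 14*x - 2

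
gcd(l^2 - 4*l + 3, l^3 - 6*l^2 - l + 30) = l - 3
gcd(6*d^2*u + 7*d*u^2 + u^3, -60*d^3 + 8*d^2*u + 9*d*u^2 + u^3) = 6*d + u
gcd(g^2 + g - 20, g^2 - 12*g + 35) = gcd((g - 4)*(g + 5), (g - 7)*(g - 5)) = 1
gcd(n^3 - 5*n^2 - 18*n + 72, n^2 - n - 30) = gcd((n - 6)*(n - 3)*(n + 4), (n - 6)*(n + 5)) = n - 6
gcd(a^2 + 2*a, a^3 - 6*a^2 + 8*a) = a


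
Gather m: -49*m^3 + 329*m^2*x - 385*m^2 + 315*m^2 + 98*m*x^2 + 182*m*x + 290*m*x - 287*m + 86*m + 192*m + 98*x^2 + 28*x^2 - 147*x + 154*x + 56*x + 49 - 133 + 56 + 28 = -49*m^3 + m^2*(329*x - 70) + m*(98*x^2 + 472*x - 9) + 126*x^2 + 63*x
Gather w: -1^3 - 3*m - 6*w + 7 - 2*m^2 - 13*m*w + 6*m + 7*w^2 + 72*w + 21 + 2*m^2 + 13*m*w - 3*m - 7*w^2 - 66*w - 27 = 0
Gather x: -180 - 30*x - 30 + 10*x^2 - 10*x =10*x^2 - 40*x - 210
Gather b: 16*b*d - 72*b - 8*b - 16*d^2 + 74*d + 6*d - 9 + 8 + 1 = b*(16*d - 80) - 16*d^2 + 80*d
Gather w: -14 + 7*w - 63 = 7*w - 77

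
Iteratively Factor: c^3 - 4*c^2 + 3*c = (c)*(c^2 - 4*c + 3) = c*(c - 3)*(c - 1)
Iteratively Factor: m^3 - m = (m)*(m^2 - 1) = m*(m + 1)*(m - 1)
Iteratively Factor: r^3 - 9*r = (r)*(r^2 - 9) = r*(r - 3)*(r + 3)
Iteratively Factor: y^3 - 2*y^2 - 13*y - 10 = (y + 2)*(y^2 - 4*y - 5) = (y - 5)*(y + 2)*(y + 1)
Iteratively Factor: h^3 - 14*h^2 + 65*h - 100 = (h - 4)*(h^2 - 10*h + 25) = (h - 5)*(h - 4)*(h - 5)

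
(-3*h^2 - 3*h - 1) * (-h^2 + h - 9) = 3*h^4 + 25*h^2 + 26*h + 9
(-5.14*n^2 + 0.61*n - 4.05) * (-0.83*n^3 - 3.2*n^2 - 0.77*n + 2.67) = 4.2662*n^5 + 15.9417*n^4 + 5.3673*n^3 - 1.2335*n^2 + 4.7472*n - 10.8135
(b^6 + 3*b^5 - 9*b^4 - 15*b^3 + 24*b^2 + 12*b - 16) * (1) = b^6 + 3*b^5 - 9*b^4 - 15*b^3 + 24*b^2 + 12*b - 16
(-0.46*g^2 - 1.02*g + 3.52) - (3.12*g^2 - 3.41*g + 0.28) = -3.58*g^2 + 2.39*g + 3.24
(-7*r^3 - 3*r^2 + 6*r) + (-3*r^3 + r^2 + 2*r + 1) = -10*r^3 - 2*r^2 + 8*r + 1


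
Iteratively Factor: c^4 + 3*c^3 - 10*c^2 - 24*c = (c + 4)*(c^3 - c^2 - 6*c) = c*(c + 4)*(c^2 - c - 6) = c*(c - 3)*(c + 4)*(c + 2)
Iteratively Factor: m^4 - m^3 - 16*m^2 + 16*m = (m - 4)*(m^3 + 3*m^2 - 4*m) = (m - 4)*(m + 4)*(m^2 - m) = (m - 4)*(m - 1)*(m + 4)*(m)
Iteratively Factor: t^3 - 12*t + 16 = (t + 4)*(t^2 - 4*t + 4) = (t - 2)*(t + 4)*(t - 2)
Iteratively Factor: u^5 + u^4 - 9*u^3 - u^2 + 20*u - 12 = (u - 1)*(u^4 + 2*u^3 - 7*u^2 - 8*u + 12) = (u - 1)*(u + 3)*(u^3 - u^2 - 4*u + 4) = (u - 1)^2*(u + 3)*(u^2 - 4) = (u - 2)*(u - 1)^2*(u + 3)*(u + 2)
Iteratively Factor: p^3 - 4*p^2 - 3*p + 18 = (p + 2)*(p^2 - 6*p + 9) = (p - 3)*(p + 2)*(p - 3)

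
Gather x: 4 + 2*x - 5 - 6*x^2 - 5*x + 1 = -6*x^2 - 3*x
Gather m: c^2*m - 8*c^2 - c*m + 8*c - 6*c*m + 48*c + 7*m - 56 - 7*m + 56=-8*c^2 + 56*c + m*(c^2 - 7*c)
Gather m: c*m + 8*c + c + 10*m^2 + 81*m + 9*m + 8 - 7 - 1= 9*c + 10*m^2 + m*(c + 90)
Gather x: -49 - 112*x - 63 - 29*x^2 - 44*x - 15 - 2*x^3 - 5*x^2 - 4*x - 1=-2*x^3 - 34*x^2 - 160*x - 128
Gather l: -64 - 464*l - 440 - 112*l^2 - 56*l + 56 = -112*l^2 - 520*l - 448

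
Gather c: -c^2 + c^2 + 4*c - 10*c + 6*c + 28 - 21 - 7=0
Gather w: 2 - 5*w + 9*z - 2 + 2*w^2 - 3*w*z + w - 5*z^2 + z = 2*w^2 + w*(-3*z - 4) - 5*z^2 + 10*z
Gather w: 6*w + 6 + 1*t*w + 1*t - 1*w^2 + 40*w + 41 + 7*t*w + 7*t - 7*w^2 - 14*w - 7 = 8*t - 8*w^2 + w*(8*t + 32) + 40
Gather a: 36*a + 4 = 36*a + 4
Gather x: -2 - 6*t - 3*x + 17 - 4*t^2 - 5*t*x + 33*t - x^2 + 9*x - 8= -4*t^2 + 27*t - x^2 + x*(6 - 5*t) + 7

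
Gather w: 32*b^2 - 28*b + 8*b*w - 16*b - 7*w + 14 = 32*b^2 - 44*b + w*(8*b - 7) + 14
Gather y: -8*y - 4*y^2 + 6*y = -4*y^2 - 2*y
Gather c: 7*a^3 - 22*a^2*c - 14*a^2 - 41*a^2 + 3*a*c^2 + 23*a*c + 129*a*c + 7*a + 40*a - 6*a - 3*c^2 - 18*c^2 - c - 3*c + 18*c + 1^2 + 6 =7*a^3 - 55*a^2 + 41*a + c^2*(3*a - 21) + c*(-22*a^2 + 152*a + 14) + 7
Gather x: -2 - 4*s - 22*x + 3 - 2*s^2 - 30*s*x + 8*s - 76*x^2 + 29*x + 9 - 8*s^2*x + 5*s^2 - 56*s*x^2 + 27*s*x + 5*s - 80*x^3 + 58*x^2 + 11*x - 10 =3*s^2 + 9*s - 80*x^3 + x^2*(-56*s - 18) + x*(-8*s^2 - 3*s + 18)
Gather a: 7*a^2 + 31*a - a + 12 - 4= 7*a^2 + 30*a + 8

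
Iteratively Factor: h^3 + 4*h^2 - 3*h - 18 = (h + 3)*(h^2 + h - 6) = (h + 3)^2*(h - 2)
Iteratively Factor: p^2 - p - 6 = (p - 3)*(p + 2)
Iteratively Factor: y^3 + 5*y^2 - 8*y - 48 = (y + 4)*(y^2 + y - 12) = (y + 4)^2*(y - 3)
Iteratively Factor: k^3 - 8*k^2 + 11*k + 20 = (k - 5)*(k^2 - 3*k - 4) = (k - 5)*(k + 1)*(k - 4)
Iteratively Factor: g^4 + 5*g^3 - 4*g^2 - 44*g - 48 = (g + 4)*(g^3 + g^2 - 8*g - 12) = (g + 2)*(g + 4)*(g^2 - g - 6) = (g + 2)^2*(g + 4)*(g - 3)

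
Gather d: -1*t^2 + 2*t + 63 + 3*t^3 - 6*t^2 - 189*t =3*t^3 - 7*t^2 - 187*t + 63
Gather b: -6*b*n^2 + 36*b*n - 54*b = b*(-6*n^2 + 36*n - 54)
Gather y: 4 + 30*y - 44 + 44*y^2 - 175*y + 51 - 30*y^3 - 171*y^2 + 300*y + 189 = -30*y^3 - 127*y^2 + 155*y + 200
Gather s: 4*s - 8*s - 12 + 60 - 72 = -4*s - 24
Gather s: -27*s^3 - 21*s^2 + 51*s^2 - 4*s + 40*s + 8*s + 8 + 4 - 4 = -27*s^3 + 30*s^2 + 44*s + 8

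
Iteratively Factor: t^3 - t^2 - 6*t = (t)*(t^2 - t - 6) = t*(t - 3)*(t + 2)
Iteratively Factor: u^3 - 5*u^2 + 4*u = (u - 4)*(u^2 - u) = (u - 4)*(u - 1)*(u)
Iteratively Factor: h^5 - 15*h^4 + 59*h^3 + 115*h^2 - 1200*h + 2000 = (h - 5)*(h^4 - 10*h^3 + 9*h^2 + 160*h - 400) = (h - 5)*(h + 4)*(h^3 - 14*h^2 + 65*h - 100) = (h - 5)^2*(h + 4)*(h^2 - 9*h + 20) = (h - 5)^2*(h - 4)*(h + 4)*(h - 5)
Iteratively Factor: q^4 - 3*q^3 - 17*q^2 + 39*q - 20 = (q - 5)*(q^3 + 2*q^2 - 7*q + 4) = (q - 5)*(q + 4)*(q^2 - 2*q + 1) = (q - 5)*(q - 1)*(q + 4)*(q - 1)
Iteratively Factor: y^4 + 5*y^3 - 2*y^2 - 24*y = (y - 2)*(y^3 + 7*y^2 + 12*y) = (y - 2)*(y + 3)*(y^2 + 4*y) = y*(y - 2)*(y + 3)*(y + 4)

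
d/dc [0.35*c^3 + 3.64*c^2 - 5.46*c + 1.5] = 1.05*c^2 + 7.28*c - 5.46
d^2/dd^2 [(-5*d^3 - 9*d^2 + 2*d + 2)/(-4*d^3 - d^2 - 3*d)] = 4*(62*d^6 - 138*d^5 - 270*d^4 - 12*d^3 - 39*d^2 - 9*d - 9)/(d^3*(64*d^6 + 48*d^5 + 156*d^4 + 73*d^3 + 117*d^2 + 27*d + 27))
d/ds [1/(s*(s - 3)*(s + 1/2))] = 2*(-6*s^2 + 10*s + 3)/(s^2*(4*s^4 - 20*s^3 + 13*s^2 + 30*s + 9))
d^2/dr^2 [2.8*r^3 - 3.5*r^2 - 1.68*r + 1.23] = 16.8*r - 7.0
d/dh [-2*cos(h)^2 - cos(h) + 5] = (4*cos(h) + 1)*sin(h)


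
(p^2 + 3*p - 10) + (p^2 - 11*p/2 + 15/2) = 2*p^2 - 5*p/2 - 5/2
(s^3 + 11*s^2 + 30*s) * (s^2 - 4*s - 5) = s^5 + 7*s^4 - 19*s^3 - 175*s^2 - 150*s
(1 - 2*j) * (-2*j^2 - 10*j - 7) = 4*j^3 + 18*j^2 + 4*j - 7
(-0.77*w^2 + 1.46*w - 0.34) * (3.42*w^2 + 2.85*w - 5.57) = -2.6334*w^4 + 2.7987*w^3 + 7.2871*w^2 - 9.1012*w + 1.8938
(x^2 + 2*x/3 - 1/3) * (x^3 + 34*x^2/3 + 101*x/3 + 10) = x^5 + 12*x^4 + 368*x^3/9 + 86*x^2/3 - 41*x/9 - 10/3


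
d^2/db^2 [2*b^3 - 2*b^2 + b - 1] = 12*b - 4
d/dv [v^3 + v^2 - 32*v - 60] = 3*v^2 + 2*v - 32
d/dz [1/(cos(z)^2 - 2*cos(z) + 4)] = 2*(cos(z) - 1)*sin(z)/(cos(z)^2 - 2*cos(z) + 4)^2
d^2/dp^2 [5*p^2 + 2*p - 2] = 10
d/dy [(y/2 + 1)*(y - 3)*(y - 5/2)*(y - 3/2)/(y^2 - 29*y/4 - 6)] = (32*y^5 - 428*y^4 + 776*y^3 + 913*y^2 + 384*y - 4554)/(2*(16*y^4 - 232*y^3 + 649*y^2 + 1392*y + 576))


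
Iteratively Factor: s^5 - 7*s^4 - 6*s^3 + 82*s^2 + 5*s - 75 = (s + 1)*(s^4 - 8*s^3 + 2*s^2 + 80*s - 75) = (s - 5)*(s + 1)*(s^3 - 3*s^2 - 13*s + 15) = (s - 5)*(s + 1)*(s + 3)*(s^2 - 6*s + 5) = (s - 5)*(s - 1)*(s + 1)*(s + 3)*(s - 5)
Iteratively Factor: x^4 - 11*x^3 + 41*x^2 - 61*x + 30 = (x - 1)*(x^3 - 10*x^2 + 31*x - 30) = (x - 2)*(x - 1)*(x^2 - 8*x + 15) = (x - 3)*(x - 2)*(x - 1)*(x - 5)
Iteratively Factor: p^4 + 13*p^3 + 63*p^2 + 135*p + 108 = (p + 3)*(p^3 + 10*p^2 + 33*p + 36) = (p + 3)*(p + 4)*(p^2 + 6*p + 9) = (p + 3)^2*(p + 4)*(p + 3)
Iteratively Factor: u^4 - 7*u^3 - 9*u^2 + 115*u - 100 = (u - 5)*(u^3 - 2*u^2 - 19*u + 20) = (u - 5)*(u - 1)*(u^2 - u - 20) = (u - 5)^2*(u - 1)*(u + 4)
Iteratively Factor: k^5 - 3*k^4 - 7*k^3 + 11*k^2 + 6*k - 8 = (k + 2)*(k^4 - 5*k^3 + 3*k^2 + 5*k - 4) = (k - 1)*(k + 2)*(k^3 - 4*k^2 - k + 4) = (k - 1)*(k + 1)*(k + 2)*(k^2 - 5*k + 4) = (k - 4)*(k - 1)*(k + 1)*(k + 2)*(k - 1)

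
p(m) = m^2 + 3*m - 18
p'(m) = 2*m + 3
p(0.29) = -17.05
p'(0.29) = 3.58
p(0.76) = -15.14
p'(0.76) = 4.52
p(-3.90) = -14.49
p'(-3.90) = -4.80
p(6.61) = 45.52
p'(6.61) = 16.22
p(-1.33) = -20.22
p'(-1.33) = 0.34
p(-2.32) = -19.58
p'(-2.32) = -1.64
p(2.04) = -7.72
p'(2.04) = 7.08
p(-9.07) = 37.05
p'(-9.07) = -15.14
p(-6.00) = 0.00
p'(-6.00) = -9.00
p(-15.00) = 162.00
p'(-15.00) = -27.00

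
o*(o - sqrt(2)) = o^2 - sqrt(2)*o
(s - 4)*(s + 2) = s^2 - 2*s - 8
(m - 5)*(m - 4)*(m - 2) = m^3 - 11*m^2 + 38*m - 40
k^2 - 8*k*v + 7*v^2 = (k - 7*v)*(k - v)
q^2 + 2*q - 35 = (q - 5)*(q + 7)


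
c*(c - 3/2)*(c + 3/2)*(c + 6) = c^4 + 6*c^3 - 9*c^2/4 - 27*c/2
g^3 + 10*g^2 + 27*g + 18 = (g + 1)*(g + 3)*(g + 6)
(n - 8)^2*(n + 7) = n^3 - 9*n^2 - 48*n + 448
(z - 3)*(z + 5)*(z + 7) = z^3 + 9*z^2 - z - 105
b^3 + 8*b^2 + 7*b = b*(b + 1)*(b + 7)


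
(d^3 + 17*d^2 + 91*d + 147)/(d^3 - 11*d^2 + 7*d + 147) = (d^2 + 14*d + 49)/(d^2 - 14*d + 49)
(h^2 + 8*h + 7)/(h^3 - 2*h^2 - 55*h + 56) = (h + 1)/(h^2 - 9*h + 8)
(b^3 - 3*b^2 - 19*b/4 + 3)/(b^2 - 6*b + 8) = (b^2 + b - 3/4)/(b - 2)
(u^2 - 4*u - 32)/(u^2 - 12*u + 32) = (u + 4)/(u - 4)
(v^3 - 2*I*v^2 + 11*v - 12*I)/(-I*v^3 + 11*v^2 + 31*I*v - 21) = (I*v^2 + 5*v - 4*I)/(v^2 + 8*I*v - 7)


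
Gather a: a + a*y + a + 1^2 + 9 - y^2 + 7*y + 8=a*(y + 2) - y^2 + 7*y + 18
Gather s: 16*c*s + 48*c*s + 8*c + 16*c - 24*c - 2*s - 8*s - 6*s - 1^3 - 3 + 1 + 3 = s*(64*c - 16)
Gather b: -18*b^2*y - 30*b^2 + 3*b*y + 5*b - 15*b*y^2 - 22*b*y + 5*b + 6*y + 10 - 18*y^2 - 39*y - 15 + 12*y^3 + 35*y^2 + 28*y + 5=b^2*(-18*y - 30) + b*(-15*y^2 - 19*y + 10) + 12*y^3 + 17*y^2 - 5*y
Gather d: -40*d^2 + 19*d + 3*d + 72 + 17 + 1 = -40*d^2 + 22*d + 90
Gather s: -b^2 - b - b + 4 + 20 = -b^2 - 2*b + 24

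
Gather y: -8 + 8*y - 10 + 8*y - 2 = 16*y - 20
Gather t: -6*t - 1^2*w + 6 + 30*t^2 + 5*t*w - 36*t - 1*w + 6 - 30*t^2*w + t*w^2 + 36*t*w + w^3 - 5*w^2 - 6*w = t^2*(30 - 30*w) + t*(w^2 + 41*w - 42) + w^3 - 5*w^2 - 8*w + 12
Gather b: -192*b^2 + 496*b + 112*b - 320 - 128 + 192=-192*b^2 + 608*b - 256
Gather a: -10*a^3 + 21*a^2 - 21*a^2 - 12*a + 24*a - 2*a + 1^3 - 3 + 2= -10*a^3 + 10*a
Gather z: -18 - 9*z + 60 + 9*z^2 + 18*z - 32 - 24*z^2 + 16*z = -15*z^2 + 25*z + 10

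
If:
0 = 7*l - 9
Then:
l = 9/7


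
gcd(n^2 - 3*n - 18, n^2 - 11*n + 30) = n - 6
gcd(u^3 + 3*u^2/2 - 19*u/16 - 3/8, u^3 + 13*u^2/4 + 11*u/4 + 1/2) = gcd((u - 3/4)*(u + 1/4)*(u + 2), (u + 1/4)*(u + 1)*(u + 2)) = u^2 + 9*u/4 + 1/2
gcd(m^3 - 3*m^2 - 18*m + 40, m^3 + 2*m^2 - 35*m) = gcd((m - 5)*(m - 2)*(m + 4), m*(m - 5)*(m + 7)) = m - 5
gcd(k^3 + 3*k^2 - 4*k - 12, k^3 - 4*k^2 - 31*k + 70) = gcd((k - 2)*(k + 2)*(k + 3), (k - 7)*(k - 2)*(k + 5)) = k - 2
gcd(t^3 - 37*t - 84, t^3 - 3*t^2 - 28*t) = t^2 - 3*t - 28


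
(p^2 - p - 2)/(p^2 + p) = (p - 2)/p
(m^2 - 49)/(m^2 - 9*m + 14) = (m + 7)/(m - 2)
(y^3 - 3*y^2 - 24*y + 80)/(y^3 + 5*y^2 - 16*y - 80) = (y - 4)/(y + 4)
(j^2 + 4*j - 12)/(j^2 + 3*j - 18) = (j - 2)/(j - 3)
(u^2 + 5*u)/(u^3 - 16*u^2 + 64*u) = (u + 5)/(u^2 - 16*u + 64)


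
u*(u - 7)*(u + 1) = u^3 - 6*u^2 - 7*u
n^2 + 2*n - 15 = (n - 3)*(n + 5)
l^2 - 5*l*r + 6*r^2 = (l - 3*r)*(l - 2*r)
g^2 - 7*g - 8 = (g - 8)*(g + 1)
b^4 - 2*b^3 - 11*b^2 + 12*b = b*(b - 4)*(b - 1)*(b + 3)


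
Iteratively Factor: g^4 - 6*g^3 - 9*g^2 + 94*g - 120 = (g - 2)*(g^3 - 4*g^2 - 17*g + 60) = (g - 5)*(g - 2)*(g^2 + g - 12) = (g - 5)*(g - 2)*(g + 4)*(g - 3)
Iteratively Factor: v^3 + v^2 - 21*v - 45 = (v - 5)*(v^2 + 6*v + 9) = (v - 5)*(v + 3)*(v + 3)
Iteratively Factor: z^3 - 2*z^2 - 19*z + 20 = (z - 1)*(z^2 - z - 20) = (z - 1)*(z + 4)*(z - 5)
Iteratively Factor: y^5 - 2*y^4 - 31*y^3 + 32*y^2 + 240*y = (y + 4)*(y^4 - 6*y^3 - 7*y^2 + 60*y) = (y - 4)*(y + 4)*(y^3 - 2*y^2 - 15*y) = (y - 4)*(y + 3)*(y + 4)*(y^2 - 5*y) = (y - 5)*(y - 4)*(y + 3)*(y + 4)*(y)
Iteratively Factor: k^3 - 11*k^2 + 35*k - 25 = (k - 5)*(k^2 - 6*k + 5) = (k - 5)*(k - 1)*(k - 5)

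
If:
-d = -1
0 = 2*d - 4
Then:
No Solution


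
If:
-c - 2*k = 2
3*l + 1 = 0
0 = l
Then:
No Solution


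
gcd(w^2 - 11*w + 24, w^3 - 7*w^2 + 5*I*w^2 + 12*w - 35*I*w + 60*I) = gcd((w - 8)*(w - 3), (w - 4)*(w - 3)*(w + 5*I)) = w - 3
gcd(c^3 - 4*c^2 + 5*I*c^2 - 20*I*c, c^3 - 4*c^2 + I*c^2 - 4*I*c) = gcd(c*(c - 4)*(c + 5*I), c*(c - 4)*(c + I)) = c^2 - 4*c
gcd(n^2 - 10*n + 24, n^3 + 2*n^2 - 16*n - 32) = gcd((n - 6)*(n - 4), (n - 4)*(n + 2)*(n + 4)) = n - 4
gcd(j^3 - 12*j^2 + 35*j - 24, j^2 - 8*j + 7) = j - 1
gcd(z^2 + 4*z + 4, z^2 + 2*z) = z + 2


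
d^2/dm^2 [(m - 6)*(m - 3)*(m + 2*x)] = 6*m + 4*x - 18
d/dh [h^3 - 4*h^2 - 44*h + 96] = 3*h^2 - 8*h - 44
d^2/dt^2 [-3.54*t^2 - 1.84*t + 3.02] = -7.08000000000000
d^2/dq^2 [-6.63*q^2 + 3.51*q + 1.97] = -13.2600000000000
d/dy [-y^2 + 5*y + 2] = 5 - 2*y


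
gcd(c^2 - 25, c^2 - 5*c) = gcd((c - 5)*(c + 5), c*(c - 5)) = c - 5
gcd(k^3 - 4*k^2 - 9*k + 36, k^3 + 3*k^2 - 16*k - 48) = k^2 - k - 12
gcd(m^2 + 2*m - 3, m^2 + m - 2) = m - 1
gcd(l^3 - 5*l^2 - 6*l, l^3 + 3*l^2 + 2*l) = l^2 + l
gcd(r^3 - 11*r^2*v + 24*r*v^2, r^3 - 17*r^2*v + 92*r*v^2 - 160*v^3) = r - 8*v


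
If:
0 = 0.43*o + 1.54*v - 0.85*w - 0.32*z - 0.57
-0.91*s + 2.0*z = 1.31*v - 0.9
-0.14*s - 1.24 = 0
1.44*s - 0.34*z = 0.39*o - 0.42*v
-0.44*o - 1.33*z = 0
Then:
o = -20.18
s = -8.86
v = 17.03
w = 17.47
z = 6.68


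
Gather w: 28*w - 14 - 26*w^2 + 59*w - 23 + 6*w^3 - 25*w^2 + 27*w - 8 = 6*w^3 - 51*w^2 + 114*w - 45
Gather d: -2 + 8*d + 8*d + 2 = 16*d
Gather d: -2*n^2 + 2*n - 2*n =-2*n^2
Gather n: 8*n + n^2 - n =n^2 + 7*n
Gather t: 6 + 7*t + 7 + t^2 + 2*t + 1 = t^2 + 9*t + 14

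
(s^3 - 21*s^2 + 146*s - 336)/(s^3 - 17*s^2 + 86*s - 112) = (s - 6)/(s - 2)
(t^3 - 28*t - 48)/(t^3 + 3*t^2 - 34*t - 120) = (t + 2)/(t + 5)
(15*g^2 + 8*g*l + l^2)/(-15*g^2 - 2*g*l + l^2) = (-5*g - l)/(5*g - l)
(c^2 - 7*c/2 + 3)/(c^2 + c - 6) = (c - 3/2)/(c + 3)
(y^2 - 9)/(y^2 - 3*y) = (y + 3)/y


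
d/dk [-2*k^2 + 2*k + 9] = 2 - 4*k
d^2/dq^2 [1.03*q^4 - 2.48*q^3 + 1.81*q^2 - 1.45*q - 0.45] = 12.36*q^2 - 14.88*q + 3.62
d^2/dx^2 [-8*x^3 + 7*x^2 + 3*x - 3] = 14 - 48*x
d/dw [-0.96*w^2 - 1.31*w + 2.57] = -1.92*w - 1.31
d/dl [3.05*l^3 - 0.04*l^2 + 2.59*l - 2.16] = 9.15*l^2 - 0.08*l + 2.59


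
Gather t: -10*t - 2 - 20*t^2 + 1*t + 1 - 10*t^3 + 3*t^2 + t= -10*t^3 - 17*t^2 - 8*t - 1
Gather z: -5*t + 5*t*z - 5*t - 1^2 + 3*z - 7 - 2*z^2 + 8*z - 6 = -10*t - 2*z^2 + z*(5*t + 11) - 14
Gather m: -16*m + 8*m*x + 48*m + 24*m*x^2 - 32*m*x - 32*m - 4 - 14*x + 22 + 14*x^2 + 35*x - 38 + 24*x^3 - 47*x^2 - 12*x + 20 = m*(24*x^2 - 24*x) + 24*x^3 - 33*x^2 + 9*x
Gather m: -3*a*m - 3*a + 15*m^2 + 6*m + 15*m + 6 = -3*a + 15*m^2 + m*(21 - 3*a) + 6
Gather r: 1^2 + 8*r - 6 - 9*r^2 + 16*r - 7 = -9*r^2 + 24*r - 12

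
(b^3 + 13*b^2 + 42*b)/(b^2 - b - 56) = b*(b + 6)/(b - 8)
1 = 1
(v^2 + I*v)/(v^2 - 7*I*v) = (v + I)/(v - 7*I)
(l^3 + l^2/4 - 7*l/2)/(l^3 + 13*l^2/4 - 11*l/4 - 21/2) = l/(l + 3)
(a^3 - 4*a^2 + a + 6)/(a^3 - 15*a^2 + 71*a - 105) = (a^2 - a - 2)/(a^2 - 12*a + 35)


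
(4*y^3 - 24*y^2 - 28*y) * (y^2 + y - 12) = 4*y^5 - 20*y^4 - 100*y^3 + 260*y^2 + 336*y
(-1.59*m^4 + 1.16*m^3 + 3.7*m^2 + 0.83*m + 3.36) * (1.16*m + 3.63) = -1.8444*m^5 - 4.4261*m^4 + 8.5028*m^3 + 14.3938*m^2 + 6.9105*m + 12.1968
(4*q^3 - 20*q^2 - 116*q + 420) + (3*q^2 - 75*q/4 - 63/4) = 4*q^3 - 17*q^2 - 539*q/4 + 1617/4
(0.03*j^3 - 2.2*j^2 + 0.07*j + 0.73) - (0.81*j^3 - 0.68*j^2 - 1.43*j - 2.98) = -0.78*j^3 - 1.52*j^2 + 1.5*j + 3.71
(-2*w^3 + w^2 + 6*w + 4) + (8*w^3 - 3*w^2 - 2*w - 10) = 6*w^3 - 2*w^2 + 4*w - 6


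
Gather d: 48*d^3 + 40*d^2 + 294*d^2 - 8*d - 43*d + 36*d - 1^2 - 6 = 48*d^3 + 334*d^2 - 15*d - 7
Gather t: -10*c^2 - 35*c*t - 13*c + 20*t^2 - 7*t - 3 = -10*c^2 - 13*c + 20*t^2 + t*(-35*c - 7) - 3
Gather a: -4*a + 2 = 2 - 4*a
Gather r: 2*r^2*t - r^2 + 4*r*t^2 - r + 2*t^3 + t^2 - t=r^2*(2*t - 1) + r*(4*t^2 - 1) + 2*t^3 + t^2 - t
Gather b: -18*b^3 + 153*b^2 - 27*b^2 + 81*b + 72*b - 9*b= -18*b^3 + 126*b^2 + 144*b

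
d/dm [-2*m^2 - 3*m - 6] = -4*m - 3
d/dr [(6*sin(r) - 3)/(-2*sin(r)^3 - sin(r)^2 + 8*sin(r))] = 6*(2*sin(r) - sin(3*r) + cos(2*r) + 3)*cos(r)/((sin(r) - cos(2*r) - 7)^2*sin(r)^2)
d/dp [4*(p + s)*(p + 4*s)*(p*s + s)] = 4*s*(3*p^2 + 10*p*s + 2*p + 4*s^2 + 5*s)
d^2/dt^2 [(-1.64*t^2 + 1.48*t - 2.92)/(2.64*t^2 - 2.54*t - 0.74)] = (-1.36435199999994*t^3 - 141.330816*t^2 + 134.83008*t - 56.446112)/(18.399744*t^6 - 53.108352*t^5 + 35.62416*t^4 + 13.3858*t^3 - 9.98556*t^2 - 4.172712*t - 0.405224)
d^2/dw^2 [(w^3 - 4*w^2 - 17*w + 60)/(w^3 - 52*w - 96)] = 2*(-4*w^6 + 105*w^5 + 312*w^4 - 868*w^3 - 4176*w^2 + 44928*w + 210240)/(w^9 - 156*w^7 - 288*w^6 + 8112*w^5 + 29952*w^4 - 112960*w^3 - 778752*w^2 - 1437696*w - 884736)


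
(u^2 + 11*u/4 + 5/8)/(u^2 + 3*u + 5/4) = (4*u + 1)/(2*(2*u + 1))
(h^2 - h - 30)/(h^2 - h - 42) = (-h^2 + h + 30)/(-h^2 + h + 42)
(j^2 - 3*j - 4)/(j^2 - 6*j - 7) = (j - 4)/(j - 7)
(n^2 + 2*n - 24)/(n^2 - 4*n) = (n + 6)/n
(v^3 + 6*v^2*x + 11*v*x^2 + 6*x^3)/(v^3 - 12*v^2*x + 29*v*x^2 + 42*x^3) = (v^2 + 5*v*x + 6*x^2)/(v^2 - 13*v*x + 42*x^2)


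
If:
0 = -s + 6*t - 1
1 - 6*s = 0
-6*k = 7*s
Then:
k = -7/36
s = 1/6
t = 7/36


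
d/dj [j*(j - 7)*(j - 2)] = 3*j^2 - 18*j + 14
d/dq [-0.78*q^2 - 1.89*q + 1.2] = -1.56*q - 1.89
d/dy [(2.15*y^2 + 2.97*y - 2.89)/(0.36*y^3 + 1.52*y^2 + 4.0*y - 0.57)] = (-0.774*y^4 - 2.1384*y^3 + 7.2068*y^2 + 6.3346*y + 9.8671)/(0.1296*y^6 + 1.0944*y^5 + 5.1904*y^4 + 11.7496*y^3 + 14.2672*y^2 - 4.56*y + 0.3249)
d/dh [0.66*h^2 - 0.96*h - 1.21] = 1.32*h - 0.96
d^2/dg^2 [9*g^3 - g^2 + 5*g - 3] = 54*g - 2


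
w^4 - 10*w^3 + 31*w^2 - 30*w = w*(w - 5)*(w - 3)*(w - 2)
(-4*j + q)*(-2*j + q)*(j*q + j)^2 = 8*j^4*q^2 + 16*j^4*q + 8*j^4 - 6*j^3*q^3 - 12*j^3*q^2 - 6*j^3*q + j^2*q^4 + 2*j^2*q^3 + j^2*q^2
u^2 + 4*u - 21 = (u - 3)*(u + 7)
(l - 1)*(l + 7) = l^2 + 6*l - 7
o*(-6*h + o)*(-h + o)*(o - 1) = 6*h^2*o^2 - 6*h^2*o - 7*h*o^3 + 7*h*o^2 + o^4 - o^3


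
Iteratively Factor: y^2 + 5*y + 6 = (y + 3)*(y + 2)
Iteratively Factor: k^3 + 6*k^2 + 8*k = (k)*(k^2 + 6*k + 8) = k*(k + 2)*(k + 4)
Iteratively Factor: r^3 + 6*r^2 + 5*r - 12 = (r + 3)*(r^2 + 3*r - 4) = (r + 3)*(r + 4)*(r - 1)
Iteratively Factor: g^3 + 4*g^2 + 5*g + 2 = (g + 1)*(g^2 + 3*g + 2) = (g + 1)*(g + 2)*(g + 1)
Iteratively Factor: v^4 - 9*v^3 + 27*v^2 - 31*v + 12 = (v - 3)*(v^3 - 6*v^2 + 9*v - 4) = (v - 4)*(v - 3)*(v^2 - 2*v + 1) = (v - 4)*(v - 3)*(v - 1)*(v - 1)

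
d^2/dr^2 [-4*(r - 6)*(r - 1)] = -8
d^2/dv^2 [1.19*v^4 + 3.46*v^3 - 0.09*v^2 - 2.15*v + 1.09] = 14.28*v^2 + 20.76*v - 0.18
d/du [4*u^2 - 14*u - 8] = 8*u - 14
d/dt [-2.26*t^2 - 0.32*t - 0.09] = -4.52*t - 0.32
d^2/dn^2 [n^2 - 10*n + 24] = 2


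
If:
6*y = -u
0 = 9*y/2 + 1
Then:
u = 4/3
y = -2/9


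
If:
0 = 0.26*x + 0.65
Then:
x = -2.50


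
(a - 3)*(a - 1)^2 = a^3 - 5*a^2 + 7*a - 3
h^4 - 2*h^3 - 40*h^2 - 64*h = h*(h - 8)*(h + 2)*(h + 4)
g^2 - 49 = (g - 7)*(g + 7)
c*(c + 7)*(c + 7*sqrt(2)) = c^3 + 7*c^2 + 7*sqrt(2)*c^2 + 49*sqrt(2)*c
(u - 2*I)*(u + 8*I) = u^2 + 6*I*u + 16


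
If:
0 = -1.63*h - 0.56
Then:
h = -0.34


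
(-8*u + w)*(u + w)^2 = -8*u^3 - 15*u^2*w - 6*u*w^2 + w^3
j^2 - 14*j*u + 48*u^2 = (j - 8*u)*(j - 6*u)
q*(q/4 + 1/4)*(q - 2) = q^3/4 - q^2/4 - q/2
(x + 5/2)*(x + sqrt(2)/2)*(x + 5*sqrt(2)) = x^3 + 5*x^2/2 + 11*sqrt(2)*x^2/2 + 5*x + 55*sqrt(2)*x/4 + 25/2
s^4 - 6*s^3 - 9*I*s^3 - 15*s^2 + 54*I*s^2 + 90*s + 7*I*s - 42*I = (s - 6)*(s - 7*I)*(s - I)^2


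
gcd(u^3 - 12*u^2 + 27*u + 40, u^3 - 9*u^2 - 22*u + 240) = u - 8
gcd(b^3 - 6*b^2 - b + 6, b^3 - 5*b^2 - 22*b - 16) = b + 1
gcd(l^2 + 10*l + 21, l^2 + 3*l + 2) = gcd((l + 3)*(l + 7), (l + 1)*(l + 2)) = 1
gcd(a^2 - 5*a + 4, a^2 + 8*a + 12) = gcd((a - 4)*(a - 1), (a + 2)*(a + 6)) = 1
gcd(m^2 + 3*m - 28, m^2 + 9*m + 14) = m + 7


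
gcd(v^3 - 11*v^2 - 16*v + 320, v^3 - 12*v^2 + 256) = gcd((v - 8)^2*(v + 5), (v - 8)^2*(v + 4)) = v^2 - 16*v + 64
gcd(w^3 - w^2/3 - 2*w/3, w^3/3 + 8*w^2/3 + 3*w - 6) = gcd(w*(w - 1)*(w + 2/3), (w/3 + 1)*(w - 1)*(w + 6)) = w - 1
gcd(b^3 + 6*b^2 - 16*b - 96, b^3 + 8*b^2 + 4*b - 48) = b^2 + 10*b + 24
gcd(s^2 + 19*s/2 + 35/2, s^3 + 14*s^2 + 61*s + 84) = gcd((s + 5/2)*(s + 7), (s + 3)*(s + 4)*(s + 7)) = s + 7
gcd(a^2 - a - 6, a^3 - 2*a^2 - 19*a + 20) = 1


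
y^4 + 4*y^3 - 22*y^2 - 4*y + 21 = (y - 3)*(y - 1)*(y + 1)*(y + 7)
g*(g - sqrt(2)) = g^2 - sqrt(2)*g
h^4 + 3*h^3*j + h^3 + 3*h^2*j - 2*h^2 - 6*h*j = h*(h - 1)*(h + 2)*(h + 3*j)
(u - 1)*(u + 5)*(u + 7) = u^3 + 11*u^2 + 23*u - 35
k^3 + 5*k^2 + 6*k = k*(k + 2)*(k + 3)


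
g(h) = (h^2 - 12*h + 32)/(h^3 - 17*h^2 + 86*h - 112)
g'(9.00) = -0.16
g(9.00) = 0.36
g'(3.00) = -0.44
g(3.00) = 0.25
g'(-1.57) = -0.04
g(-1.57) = -0.18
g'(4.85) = -0.18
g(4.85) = -0.14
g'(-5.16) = -0.01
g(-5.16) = -0.11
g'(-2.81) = -0.02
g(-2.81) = -0.14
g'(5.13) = -0.21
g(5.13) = -0.19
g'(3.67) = -0.20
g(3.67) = 0.06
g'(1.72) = -5.12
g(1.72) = -1.54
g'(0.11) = -0.12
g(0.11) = -0.30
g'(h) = (2*h - 12)/(h^3 - 17*h^2 + 86*h - 112) + (-3*h^2 + 34*h - 86)*(h^2 - 12*h + 32)/(h^3 - 17*h^2 + 86*h - 112)^2 = (-h^2 + 8*h - 22)/(h^4 - 18*h^3 + 109*h^2 - 252*h + 196)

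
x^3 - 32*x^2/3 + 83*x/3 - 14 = (x - 7)*(x - 3)*(x - 2/3)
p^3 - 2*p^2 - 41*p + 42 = (p - 7)*(p - 1)*(p + 6)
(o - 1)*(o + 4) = o^2 + 3*o - 4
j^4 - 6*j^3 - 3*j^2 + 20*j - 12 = (j - 6)*(j - 1)^2*(j + 2)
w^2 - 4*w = w*(w - 4)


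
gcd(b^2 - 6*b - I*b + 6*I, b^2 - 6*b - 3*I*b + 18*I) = b - 6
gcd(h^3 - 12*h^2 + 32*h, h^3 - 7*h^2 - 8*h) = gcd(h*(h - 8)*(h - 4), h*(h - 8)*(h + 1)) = h^2 - 8*h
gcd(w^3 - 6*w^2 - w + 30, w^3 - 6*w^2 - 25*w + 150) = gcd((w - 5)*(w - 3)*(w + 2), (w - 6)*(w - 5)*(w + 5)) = w - 5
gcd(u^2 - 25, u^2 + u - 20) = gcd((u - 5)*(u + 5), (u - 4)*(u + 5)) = u + 5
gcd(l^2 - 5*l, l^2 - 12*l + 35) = l - 5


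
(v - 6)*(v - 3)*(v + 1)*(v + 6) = v^4 - 2*v^3 - 39*v^2 + 72*v + 108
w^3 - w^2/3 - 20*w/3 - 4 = (w - 3)*(w + 2/3)*(w + 2)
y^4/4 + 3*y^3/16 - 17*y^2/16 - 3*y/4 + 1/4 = (y/4 + 1/4)*(y - 2)*(y - 1/4)*(y + 2)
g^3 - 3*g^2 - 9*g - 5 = (g - 5)*(g + 1)^2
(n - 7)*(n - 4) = n^2 - 11*n + 28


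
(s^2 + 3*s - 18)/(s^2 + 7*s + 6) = (s - 3)/(s + 1)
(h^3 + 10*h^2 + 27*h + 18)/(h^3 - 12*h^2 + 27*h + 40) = (h^2 + 9*h + 18)/(h^2 - 13*h + 40)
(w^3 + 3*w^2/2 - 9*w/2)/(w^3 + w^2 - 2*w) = (w^2 + 3*w/2 - 9/2)/(w^2 + w - 2)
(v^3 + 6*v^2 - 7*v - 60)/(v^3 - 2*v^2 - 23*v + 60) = (v + 4)/(v - 4)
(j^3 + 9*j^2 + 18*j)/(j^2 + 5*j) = (j^2 + 9*j + 18)/(j + 5)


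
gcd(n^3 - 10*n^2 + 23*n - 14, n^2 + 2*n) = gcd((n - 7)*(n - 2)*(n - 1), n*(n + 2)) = 1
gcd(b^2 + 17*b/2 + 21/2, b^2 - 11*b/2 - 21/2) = b + 3/2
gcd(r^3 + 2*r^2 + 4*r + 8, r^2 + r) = 1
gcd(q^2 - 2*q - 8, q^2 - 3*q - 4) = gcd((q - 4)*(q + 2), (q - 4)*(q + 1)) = q - 4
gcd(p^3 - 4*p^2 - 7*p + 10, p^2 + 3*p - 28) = 1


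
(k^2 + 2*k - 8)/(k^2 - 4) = (k + 4)/(k + 2)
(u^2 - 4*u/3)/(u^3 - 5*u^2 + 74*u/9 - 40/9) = 3*u/(3*u^2 - 11*u + 10)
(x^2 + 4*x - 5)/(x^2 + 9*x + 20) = (x - 1)/(x + 4)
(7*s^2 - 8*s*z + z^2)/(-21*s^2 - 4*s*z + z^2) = (-s + z)/(3*s + z)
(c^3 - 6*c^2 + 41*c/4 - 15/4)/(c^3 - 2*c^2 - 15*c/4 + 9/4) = (2*c - 5)/(2*c + 3)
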